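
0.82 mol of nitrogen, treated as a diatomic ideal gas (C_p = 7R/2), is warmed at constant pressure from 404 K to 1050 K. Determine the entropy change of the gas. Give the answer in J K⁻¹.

At constant pressure, ΔS = nC_p ln(T₂/T₁) with C_p = 7R/2 = 29.1 J mol⁻¹ K⁻¹.
ΔS = 0.82 × 29.1 × ln(1050/404) = 22.8 J/K.

ΔS = 22.8 J/K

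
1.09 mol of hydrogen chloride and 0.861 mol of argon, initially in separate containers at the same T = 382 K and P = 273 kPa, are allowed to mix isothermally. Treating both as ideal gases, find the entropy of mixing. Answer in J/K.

Mole fractions: x_A = 1.09/1.95 = 0.559, x_B = 0.441.
ΔS_mix = −R(n_A ln x_A + n_B ln x_B) = −8.314 × (1.09 ln 0.559 + 0.861 ln 0.441) = 11.1 J/K.

ΔS_mix = 11.1 J/K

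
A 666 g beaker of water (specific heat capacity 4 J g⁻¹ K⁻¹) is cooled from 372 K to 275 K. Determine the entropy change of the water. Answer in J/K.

ΔS = -805 J/K

ΔS = ∫dQ_rev/T = m c ln(T₂/T₁) = 666 × 4 × ln(275/372) = -805 J/K.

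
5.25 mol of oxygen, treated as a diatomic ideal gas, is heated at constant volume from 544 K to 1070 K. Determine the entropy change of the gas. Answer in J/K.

ΔS = 73.8 J/K

At constant volume, ΔS = nC_V ln(T₂/T₁) with C_V = 5R/2 = 20.79 J mol⁻¹ K⁻¹.
ΔS = 5.25 × 20.79 × ln(1070/544) = 73.8 J/K.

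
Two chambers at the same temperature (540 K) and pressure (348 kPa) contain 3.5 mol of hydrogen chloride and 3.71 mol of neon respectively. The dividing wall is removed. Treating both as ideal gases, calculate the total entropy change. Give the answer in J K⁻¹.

ΔS_mix = 41.5 J/K

Mole fractions: x_A = 3.5/7.21 = 0.485, x_B = 0.515.
ΔS_mix = −R(n_A ln x_A + n_B ln x_B) = −8.314 × (3.5 ln 0.485 + 3.71 ln 0.515) = 41.5 J/K.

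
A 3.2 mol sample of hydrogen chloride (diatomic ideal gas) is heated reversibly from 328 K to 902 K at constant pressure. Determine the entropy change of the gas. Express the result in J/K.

At constant pressure, ΔS = nC_p ln(T₂/T₁) with C_p = 7R/2 = 29.1 J mol⁻¹ K⁻¹.
ΔS = 3.2 × 29.1 × ln(902/328) = 94.2 J/K.

ΔS = 94.2 J/K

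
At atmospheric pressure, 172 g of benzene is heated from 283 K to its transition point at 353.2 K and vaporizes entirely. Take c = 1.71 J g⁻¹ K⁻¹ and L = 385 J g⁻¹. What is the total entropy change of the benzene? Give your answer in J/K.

ΔS = 253 J/K

Warming step: ΔS₁ = m c ln(T_tr/T_i) = 172 × 1.71 × ln(353.2/283) = 65.17 J/K.
Phase change: ΔS₂ = +mL/T_tr = 172 × 385 / 353.2 = 187.5 J/K.
ΔS_total = (65.17) + (187.5) = 253 J/K.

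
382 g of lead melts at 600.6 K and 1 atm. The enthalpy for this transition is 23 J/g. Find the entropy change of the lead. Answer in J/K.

ΔS = 14.6 J/K

Heat absorbed by the substance: Q = mL = 382 × 23 = 8786 J.
At constant T, ΔS = Q_rev/T = 8786 / 600.6 = 14.6 J/K.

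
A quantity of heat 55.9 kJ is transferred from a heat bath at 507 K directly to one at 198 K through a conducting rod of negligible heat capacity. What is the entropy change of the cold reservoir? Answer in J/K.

The cold reservoir gains heat Q, so ΔS_cold = +Q/T_C = 55900/198 = 282 J/K.

ΔS_cold = 282 J/K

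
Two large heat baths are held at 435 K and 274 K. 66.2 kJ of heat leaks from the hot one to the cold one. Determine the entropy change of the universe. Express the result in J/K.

ΔS_hot = −Q/T_H = −66200/435 = -152.2 J/K and ΔS_cold = +Q/T_C = 66200/274 = 241.6 J/K.
ΔS_total = -152.2 + 241.6 = 89.4 J/K, positive as the second law requires.

ΔS_total = 89.4 J/K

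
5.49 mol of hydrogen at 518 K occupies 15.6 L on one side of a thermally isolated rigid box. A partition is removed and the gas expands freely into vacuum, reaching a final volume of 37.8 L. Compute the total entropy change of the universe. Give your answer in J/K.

For an ideal gas in free expansion Q = 0 and W = 0, so T is unchanged.
Entropy is a state function; using a reversible isothermal path, ΔS_gas = nR ln(V₂/V₁) = 5.49 × 8.314 × ln(37.8/15.6) = 40.4 J/K.
The insulated surroundings exchange no heat, so ΔS_surr = 0 and ΔS_universe = ΔS_gas.

ΔS_universe = 40.4 J/K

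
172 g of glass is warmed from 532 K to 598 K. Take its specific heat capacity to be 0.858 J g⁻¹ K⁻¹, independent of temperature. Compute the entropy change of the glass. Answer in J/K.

ΔS = 17.3 J/K

ΔS = ∫dQ_rev/T = m c ln(T₂/T₁) = 172 × 0.858 × ln(598/532) = 17.3 J/K.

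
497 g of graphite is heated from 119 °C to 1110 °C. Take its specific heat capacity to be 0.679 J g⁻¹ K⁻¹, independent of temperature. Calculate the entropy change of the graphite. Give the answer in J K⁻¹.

ΔS = 425 J/K

In kelvin: T₁ = 392.15 K, T₂ = 1383.15 K. ΔS = ∫dQ_rev/T = m c ln(T₂/T₁) = 497 × 0.679 × ln(1383.15/392.15) = 425 J/K.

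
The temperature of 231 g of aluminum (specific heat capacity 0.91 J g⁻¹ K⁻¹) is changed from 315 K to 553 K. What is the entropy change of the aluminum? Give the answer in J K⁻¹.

ΔS = 118 J/K

ΔS = ∫dQ_rev/T = m c ln(T₂/T₁) = 231 × 0.91 × ln(553/315) = 118 J/K.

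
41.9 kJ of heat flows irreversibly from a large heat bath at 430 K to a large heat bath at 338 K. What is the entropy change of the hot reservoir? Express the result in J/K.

The hot reservoir loses heat Q, so ΔS_hot = −Q/T_H = −41900/430 = -97.4 J/K.

ΔS_hot = -97.4 J/K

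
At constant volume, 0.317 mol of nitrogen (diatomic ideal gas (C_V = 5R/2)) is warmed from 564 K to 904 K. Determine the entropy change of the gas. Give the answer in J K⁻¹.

ΔS = 3.11 J/K

At constant volume, ΔS = nC_V ln(T₂/T₁) with C_V = 5R/2 = 20.79 J mol⁻¹ K⁻¹.
ΔS = 0.317 × 20.79 × ln(904/564) = 3.11 J/K.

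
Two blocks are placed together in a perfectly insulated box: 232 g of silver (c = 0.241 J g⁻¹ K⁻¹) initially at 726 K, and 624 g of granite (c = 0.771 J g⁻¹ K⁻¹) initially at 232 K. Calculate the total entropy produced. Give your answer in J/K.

ΔS_total = 43.7 J/K

Energy balance: T_f = (m₁c₁T₁ + m₂c₂T₂)/(m₁c₁ + m₂c₂) = 283.43 K.
ΔS₁ = m₁c₁ ln(T_f/T₁) = 55.912 × ln(283.43/726) = -52.589 J/K.
ΔS₂ = m₂c₂ ln(T_f/T₂) = 481.104 × ln(283.43/232) = 96.336 J/K.
ΔS_total = -52.589 + 96.336 = 43.7 J/K.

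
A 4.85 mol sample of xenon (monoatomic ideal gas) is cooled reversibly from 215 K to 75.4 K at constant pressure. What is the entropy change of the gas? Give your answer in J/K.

At constant pressure, ΔS = nC_p ln(T₂/T₁) with C_p = 5R/2 = 20.79 J mol⁻¹ K⁻¹.
ΔS = 4.85 × 20.79 × ln(75.4/215) = -106 J/K.

ΔS = -106 J/K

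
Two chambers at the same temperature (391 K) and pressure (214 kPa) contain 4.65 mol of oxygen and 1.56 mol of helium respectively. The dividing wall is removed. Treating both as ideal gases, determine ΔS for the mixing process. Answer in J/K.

ΔS_mix = 29.1 J/K

Mole fractions: x_A = 4.65/6.21 = 0.749, x_B = 0.251.
ΔS_mix = −R(n_A ln x_A + n_B ln x_B) = −8.314 × (4.65 ln 0.749 + 1.56 ln 0.251) = 29.1 J/K.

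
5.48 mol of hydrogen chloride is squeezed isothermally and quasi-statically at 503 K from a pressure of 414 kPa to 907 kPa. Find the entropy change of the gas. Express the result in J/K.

For an isothermal ideal gas ΔS_gas = nR ln(P₁/P₂) = 5.48 × 8.314 × ln(414/907) = -35.7 J/K.

ΔS_gas = -35.7 J/K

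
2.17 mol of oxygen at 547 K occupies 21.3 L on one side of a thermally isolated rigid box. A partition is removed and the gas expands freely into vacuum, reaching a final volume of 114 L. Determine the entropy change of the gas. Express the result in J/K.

For an ideal gas in free expansion Q = 0 and W = 0, so T is unchanged.
Entropy is a state function; using a reversible isothermal path, ΔS_gas = nR ln(V₂/V₁) = 2.17 × 8.314 × ln(114/21.3) = 30.3 J/K.

ΔS_gas = 30.3 J/K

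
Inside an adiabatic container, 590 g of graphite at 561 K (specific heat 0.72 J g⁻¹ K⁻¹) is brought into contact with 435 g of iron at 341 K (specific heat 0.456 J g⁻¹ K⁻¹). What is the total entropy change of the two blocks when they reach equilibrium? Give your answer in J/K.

ΔS_total = 15.7 J/K

Energy balance: T_f = (m₁c₁T₁ + m₂c₂T₂)/(m₁c₁ + m₂c₂) = 490.97 K.
ΔS₁ = m₁c₁ ln(T_f/T₁) = 424.8 × ln(490.97/561) = -56.64 J/K.
ΔS₂ = m₂c₂ ln(T_f/T₂) = 198.36 × ln(490.97/341) = 72.3 J/K.
ΔS_total = -56.64 + 72.3 = 15.7 J/K.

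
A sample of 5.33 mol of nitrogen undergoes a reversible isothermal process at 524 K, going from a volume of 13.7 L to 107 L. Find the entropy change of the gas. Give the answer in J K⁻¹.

For an isothermal ideal gas ΔS_gas = nR ln(V₂/V₁) = 5.33 × 8.314 × ln(107/13.7) = 91.1 J/K.

ΔS_gas = 91.1 J/K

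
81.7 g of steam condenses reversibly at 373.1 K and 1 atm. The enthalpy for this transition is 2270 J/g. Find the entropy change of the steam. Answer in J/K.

Heat released by the substance: Q = −mL = −81.7 × 2270 = −185459 J.
At constant T, ΔS = Q_rev/T = −185459 / 373.1 = -497 J/K.

ΔS = -497 J/K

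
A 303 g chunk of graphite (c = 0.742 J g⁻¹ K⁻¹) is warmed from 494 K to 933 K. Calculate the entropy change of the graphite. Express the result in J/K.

ΔS = ∫dQ_rev/T = m c ln(T₂/T₁) = 303 × 0.742 × ln(933/494) = 143 J/K.

ΔS = 143 J/K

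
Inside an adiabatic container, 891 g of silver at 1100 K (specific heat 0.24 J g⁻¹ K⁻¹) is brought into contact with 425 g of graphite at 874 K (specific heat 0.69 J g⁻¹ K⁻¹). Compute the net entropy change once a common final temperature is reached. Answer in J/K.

ΔS_total = 3.3 J/K

Energy balance: T_f = (m₁c₁T₁ + m₂c₂T₂)/(m₁c₁ + m₂c₂) = 969.3 K.
ΔS₁ = m₁c₁ ln(T_f/T₁) = 213.84 × ln(969.3/1100) = -27.05 J/K.
ΔS₂ = m₂c₂ ln(T_f/T₂) = 293.25 × ln(969.3/874) = 30.35 J/K.
ΔS_total = -27.05 + 30.35 = 3.3 J/K.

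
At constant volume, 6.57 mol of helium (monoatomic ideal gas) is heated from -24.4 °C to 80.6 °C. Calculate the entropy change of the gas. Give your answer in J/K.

In kelvin: T₁ = 248.75 K, T₂ = 353.75 K. At constant volume, ΔS = nC_V ln(T₂/T₁) with C_V = 3R/2 = 12.47 J mol⁻¹ K⁻¹.
ΔS = 6.57 × 12.47 × ln(353.75/248.75) = 28.9 J/K.

ΔS = 28.9 J/K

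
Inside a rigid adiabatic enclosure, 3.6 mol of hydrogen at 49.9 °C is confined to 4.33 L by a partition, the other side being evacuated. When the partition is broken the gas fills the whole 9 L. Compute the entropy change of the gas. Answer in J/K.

No heat is exchanged and no work is done, so the ideal-gas temperature stays constant.
Entropy is a state function; using a reversible isothermal path, ΔS_gas = nR ln(V₂/V₁) = 3.6 × 8.314 × ln(9/4.33) = 21.9 J/K.

ΔS_gas = 21.9 J/K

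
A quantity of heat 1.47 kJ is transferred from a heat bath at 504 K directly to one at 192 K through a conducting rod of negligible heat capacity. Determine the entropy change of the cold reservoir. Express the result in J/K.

ΔS_cold = 7.66 J/K

The cold reservoir gains heat Q, so ΔS_cold = +Q/T_C = 1470/192 = 7.66 J/K.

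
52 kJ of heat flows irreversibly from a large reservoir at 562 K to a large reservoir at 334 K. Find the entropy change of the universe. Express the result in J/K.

ΔS_total = 63.2 J/K

ΔS_hot = −Q/T_H = −52000/562 = -92.53 J/K and ΔS_cold = +Q/T_C = 52000/334 = 155.7 J/K.
ΔS_total = -92.53 + 155.7 = 63.2 J/K, positive as the second law requires.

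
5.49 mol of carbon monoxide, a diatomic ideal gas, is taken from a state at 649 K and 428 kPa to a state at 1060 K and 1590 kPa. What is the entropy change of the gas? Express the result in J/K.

ΔS = 18.5 J/K

ΔS = nC_p ln(T₂/T₁) − nR ln(P₂/P₁), with C_p = 7R/2 = 29.1 J mol⁻¹ K⁻¹ for a diatomic ideal gas.
ΔS = 5.49 × [29.1 × ln(1060/649) − 8.314 × ln(1590/428)] = 18.5 J/K.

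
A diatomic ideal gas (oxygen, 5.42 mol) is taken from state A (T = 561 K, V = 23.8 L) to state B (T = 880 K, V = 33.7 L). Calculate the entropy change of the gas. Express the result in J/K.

Entropy is a state function: ΔS = nC_V ln(T₂/T₁) + nR ln(V₂/V₁), with C_V = 5R/2 = 20.79 J mol⁻¹ K⁻¹ for a diatomic ideal gas.
ΔS = 5.42 × [20.79 × ln(880/561) + 8.314 × ln(33.7/23.8)] = 66.4 J/K.

ΔS = 66.4 J/K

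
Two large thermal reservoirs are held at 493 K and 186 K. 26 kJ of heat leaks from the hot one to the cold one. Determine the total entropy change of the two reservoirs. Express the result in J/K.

ΔS_hot = −Q/T_H = −26000/493 = -52.738 J/K and ΔS_cold = +Q/T_C = 26000/186 = 139.78 J/K.
ΔS_total = -52.738 + 139.78 = 87 J/K, positive as the second law requires.

ΔS_total = 87 J/K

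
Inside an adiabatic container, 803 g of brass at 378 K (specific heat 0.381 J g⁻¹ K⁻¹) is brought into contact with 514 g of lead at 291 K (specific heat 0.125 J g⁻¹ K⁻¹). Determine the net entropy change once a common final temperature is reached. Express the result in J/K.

Energy balance: T_f = (m₁c₁T₁ + m₂c₂T₂)/(m₁c₁ + m₂c₂) = 362.9 K.
ΔS₁ = m₁c₁ ln(T_f/T₁) = 305.943 × ln(362.9/378) = -12.472 J/K.
ΔS₂ = m₂c₂ ln(T_f/T₂) = 64.25 × ln(362.9/291) = 14.187 J/K.
ΔS_total = -12.472 + 14.187 = 1.71 J/K.

ΔS_total = 1.71 J/K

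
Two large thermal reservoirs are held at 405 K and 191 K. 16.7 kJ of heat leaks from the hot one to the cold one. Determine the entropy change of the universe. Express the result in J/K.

ΔS_hot = −Q/T_H = −16700/405 = -41.23 J/K and ΔS_cold = +Q/T_C = 16700/191 = 87.43 J/K.
ΔS_total = -41.23 + 87.43 = 46.2 J/K, positive as the second law requires.

ΔS_total = 46.2 J/K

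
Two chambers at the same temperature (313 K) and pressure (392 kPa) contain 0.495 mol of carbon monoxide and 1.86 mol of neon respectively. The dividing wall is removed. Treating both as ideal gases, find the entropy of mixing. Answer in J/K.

ΔS_mix = 10.1 J/K

Mole fractions: x_A = 0.495/2.35 = 0.21, x_B = 0.79.
ΔS_mix = −R(n_A ln x_A + n_B ln x_B) = −8.314 × (0.495 ln 0.21 + 1.86 ln 0.79) = 10.1 J/K.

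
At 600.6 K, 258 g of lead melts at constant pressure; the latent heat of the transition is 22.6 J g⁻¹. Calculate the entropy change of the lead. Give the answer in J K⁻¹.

Heat absorbed by the substance: Q = mL = 258 × 22.6 = 5830.8 J.
At constant T, ΔS = Q_rev/T = 5830.8 / 600.6 = 9.71 J/K.

ΔS = 9.71 J/K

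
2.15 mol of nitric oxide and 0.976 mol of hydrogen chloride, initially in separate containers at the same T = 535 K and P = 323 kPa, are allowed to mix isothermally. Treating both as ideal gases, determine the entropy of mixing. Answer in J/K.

Mole fractions: x_A = 2.15/3.13 = 0.688, x_B = 0.312.
ΔS_mix = −R(n_A ln x_A + n_B ln x_B) = −8.314 × (2.15 ln 0.688 + 0.976 ln 0.312) = 16.1 J/K.

ΔS_mix = 16.1 J/K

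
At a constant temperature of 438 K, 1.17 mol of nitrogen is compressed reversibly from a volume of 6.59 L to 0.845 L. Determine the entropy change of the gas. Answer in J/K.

ΔS_gas = -20 J/K

For an isothermal ideal gas ΔS_gas = nR ln(V₂/V₁) = 1.17 × 8.314 × ln(0.845/6.59) = -20 J/K.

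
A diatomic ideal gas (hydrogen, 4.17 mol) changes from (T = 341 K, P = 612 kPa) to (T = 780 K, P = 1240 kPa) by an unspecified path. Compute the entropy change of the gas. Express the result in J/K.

ΔS = 75.9 J/K

ΔS = nC_p ln(T₂/T₁) − nR ln(P₂/P₁), with C_p = 7R/2 = 29.1 J mol⁻¹ K⁻¹ for a diatomic ideal gas.
ΔS = 4.17 × [29.1 × ln(780/341) − 8.314 × ln(1240/612)] = 75.9 J/K.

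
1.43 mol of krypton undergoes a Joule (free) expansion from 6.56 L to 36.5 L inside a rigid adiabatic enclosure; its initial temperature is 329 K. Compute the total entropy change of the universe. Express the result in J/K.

For an ideal gas in free expansion Q = 0 and W = 0, so T is unchanged.
Entropy is a state function; using a reversible isothermal path, ΔS_gas = nR ln(V₂/V₁) = 1.43 × 8.314 × ln(36.5/6.56) = 20.4 J/K.
The insulated surroundings exchange no heat, so ΔS_surr = 0 and ΔS_universe = ΔS_gas.

ΔS_universe = 20.4 J/K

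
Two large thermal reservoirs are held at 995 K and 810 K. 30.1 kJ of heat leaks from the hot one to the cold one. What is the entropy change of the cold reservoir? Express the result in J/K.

ΔS_cold = 37.2 J/K

The cold reservoir gains heat Q, so ΔS_cold = +Q/T_C = 30100/810 = 37.2 J/K.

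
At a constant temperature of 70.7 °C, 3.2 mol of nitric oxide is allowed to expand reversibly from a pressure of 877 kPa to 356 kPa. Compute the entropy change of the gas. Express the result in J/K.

For an isothermal ideal gas ΔS_gas = nR ln(P₁/P₂) = 3.2 × 8.314 × ln(877/356) = 24 J/K.

ΔS_gas = 24 J/K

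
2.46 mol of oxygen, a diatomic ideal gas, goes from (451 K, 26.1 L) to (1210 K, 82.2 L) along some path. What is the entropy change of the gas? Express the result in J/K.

ΔS = 73.9 J/K

Entropy is a state function: ΔS = nC_V ln(T₂/T₁) + nR ln(V₂/V₁), with C_V = 5R/2 = 20.79 J mol⁻¹ K⁻¹ for a diatomic ideal gas.
ΔS = 2.46 × [20.79 × ln(1210/451) + 8.314 × ln(82.2/26.1)] = 73.9 J/K.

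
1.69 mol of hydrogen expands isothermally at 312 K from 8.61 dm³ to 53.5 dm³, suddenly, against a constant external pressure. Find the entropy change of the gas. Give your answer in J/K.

ΔS_gas = 25.7 J/K

Entropy is a state function, so ΔS_gas depends only on the end states.
For an isothermal ideal gas ΔS_gas = nR ln(V₂/V₁) = 1.69 × 8.314 × ln(53.5/8.61) = 25.7 J/K.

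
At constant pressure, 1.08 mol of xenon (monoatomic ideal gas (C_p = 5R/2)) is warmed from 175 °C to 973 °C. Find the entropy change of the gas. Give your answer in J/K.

In kelvin: T₁ = 448.15 K, T₂ = 1246.15 K. At constant pressure, ΔS = nC_p ln(T₂/T₁) with C_p = 5R/2 = 20.79 J mol⁻¹ K⁻¹.
ΔS = 1.08 × 20.79 × ln(1246.15/448.15) = 23 J/K.

ΔS = 23 J/K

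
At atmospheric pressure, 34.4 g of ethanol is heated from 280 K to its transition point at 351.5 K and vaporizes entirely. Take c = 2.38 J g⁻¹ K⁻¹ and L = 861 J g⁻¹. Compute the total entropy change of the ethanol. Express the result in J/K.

ΔS = 103 J/K

Warming step: ΔS₁ = m c ln(T_tr/T_i) = 34.4 × 2.38 × ln(351.5/280) = 18.62 J/K.
Phase change: ΔS₂ = +mL/T_tr = 34.4 × 861 / 351.5 = 84.26 J/K.
ΔS_total = (18.62) + (84.26) = 103 J/K.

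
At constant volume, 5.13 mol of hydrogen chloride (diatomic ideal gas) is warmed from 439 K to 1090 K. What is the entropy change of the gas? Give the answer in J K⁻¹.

ΔS = 97 J/K

At constant volume, ΔS = nC_V ln(T₂/T₁) with C_V = 5R/2 = 20.79 J mol⁻¹ K⁻¹.
ΔS = 5.13 × 20.79 × ln(1090/439) = 97 J/K.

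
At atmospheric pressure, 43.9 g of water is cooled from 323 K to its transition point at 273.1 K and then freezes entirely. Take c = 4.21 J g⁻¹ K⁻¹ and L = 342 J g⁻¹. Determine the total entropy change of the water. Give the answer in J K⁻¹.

Cooling step: ΔS₁ = m c ln(T_tr/T_i) = 43.9 × 4.21 × ln(273.1/323) = -31.02 J/K.
Phase change: ΔS₂ = −mL/T_tr = −43.9 × 342 / 273.1 = -54.98 J/K.
ΔS_total = (-31.02) + (-54.98) = -86 J/K.

ΔS = -86 J/K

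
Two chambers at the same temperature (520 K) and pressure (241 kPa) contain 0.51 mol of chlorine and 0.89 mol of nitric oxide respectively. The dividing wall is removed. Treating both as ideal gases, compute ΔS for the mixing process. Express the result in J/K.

Mole fractions: x_A = 0.51/1.4 = 0.364, x_B = 0.636.
ΔS_mix = −R(n_A ln x_A + n_B ln x_B) = −8.314 × (0.51 ln 0.364 + 0.89 ln 0.636) = 7.63 J/K.

ΔS_mix = 7.63 J/K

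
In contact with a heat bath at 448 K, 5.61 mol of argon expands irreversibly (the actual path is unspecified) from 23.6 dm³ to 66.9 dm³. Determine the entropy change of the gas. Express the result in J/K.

ΔS_gas = 48.6 J/K

Entropy is a state function, so ΔS_gas depends only on the end states.
For an isothermal ideal gas ΔS_gas = nR ln(V₂/V₁) = 5.61 × 8.314 × ln(66.9/23.6) = 48.6 J/K.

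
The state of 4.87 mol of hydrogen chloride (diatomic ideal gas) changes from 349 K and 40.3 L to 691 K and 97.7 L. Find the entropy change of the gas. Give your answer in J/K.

ΔS = 105 J/K

Entropy is a state function: ΔS = nC_V ln(T₂/T₁) + nR ln(V₂/V₁), with C_V = 5R/2 = 20.79 J mol⁻¹ K⁻¹ for a diatomic ideal gas.
ΔS = 4.87 × [20.79 × ln(691/349) + 8.314 × ln(97.7/40.3)] = 105 J/K.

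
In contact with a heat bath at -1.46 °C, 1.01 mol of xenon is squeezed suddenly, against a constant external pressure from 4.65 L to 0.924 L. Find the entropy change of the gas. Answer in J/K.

Entropy is a state function, so ΔS_gas depends only on the end states.
For an isothermal ideal gas ΔS_gas = nR ln(V₂/V₁) = 1.01 × 8.314 × ln(0.924/4.65) = -13.6 J/K.

ΔS_gas = -13.6 J/K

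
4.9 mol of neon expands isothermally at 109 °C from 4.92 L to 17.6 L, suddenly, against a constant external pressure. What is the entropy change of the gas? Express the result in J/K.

ΔS_gas = 51.9 J/K

Entropy is a state function, so ΔS_gas depends only on the end states.
For an isothermal ideal gas ΔS_gas = nR ln(V₂/V₁) = 4.9 × 8.314 × ln(17.6/4.92) = 51.9 J/K.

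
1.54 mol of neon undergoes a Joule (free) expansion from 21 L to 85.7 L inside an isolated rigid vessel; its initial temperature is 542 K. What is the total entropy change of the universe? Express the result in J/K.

ΔS_universe = 18 J/K

No heat is exchanged and no work is done, so the ideal-gas temperature stays constant.
Entropy is a state function; using a reversible isothermal path, ΔS_gas = nR ln(V₂/V₁) = 1.54 × 8.314 × ln(85.7/21) = 18 J/K.
The insulated surroundings exchange no heat, so ΔS_surr = 0 and ΔS_universe = ΔS_gas.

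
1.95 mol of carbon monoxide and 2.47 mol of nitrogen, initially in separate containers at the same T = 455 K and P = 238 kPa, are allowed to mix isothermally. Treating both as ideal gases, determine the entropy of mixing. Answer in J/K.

ΔS_mix = 25.2 J/K

Mole fractions: x_A = 1.95/4.42 = 0.441, x_B = 0.559.
ΔS_mix = −R(n_A ln x_A + n_B ln x_B) = −8.314 × (1.95 ln 0.441 + 2.47 ln 0.559) = 25.2 J/K.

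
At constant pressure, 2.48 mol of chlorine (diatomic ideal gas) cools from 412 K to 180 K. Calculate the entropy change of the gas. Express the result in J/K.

ΔS = -59.8 J/K

At constant pressure, ΔS = nC_p ln(T₂/T₁) with C_p = 7R/2 = 29.1 J mol⁻¹ K⁻¹.
ΔS = 2.48 × 29.1 × ln(180/412) = -59.8 J/K.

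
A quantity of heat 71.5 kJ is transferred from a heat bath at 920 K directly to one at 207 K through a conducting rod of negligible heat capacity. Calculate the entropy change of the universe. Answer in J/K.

ΔS_hot = −Q/T_H = −71500/920 = -77.72 J/K and ΔS_cold = +Q/T_C = 71500/207 = 345.4 J/K.
ΔS_total = -77.72 + 345.4 = 268 J/K, positive as the second law requires.

ΔS_total = 268 J/K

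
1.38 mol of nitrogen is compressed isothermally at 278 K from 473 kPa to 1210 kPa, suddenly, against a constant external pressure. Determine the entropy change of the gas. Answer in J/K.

Entropy is a state function, so ΔS_gas depends only on the end states.
For an isothermal ideal gas ΔS_gas = nR ln(P₁/P₂) = 1.38 × 8.314 × ln(473/1210) = -10.8 J/K.

ΔS_gas = -10.8 J/K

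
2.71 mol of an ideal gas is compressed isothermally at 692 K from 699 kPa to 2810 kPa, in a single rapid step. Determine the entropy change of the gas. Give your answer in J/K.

Entropy is a state function, so ΔS_gas depends only on the end states.
For an isothermal ideal gas ΔS_gas = nR ln(P₁/P₂) = 2.71 × 8.314 × ln(699/2810) = -31.3 J/K.

ΔS_gas = -31.3 J/K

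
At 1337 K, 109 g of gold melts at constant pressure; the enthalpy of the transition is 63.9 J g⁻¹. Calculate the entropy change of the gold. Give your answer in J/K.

Heat absorbed by the substance: Q = mL = 109 × 63.9 = 6965.1 J.
At constant T, ΔS = Q_rev/T = 6965.1 / 1337 = 5.21 J/K.

ΔS = 5.21 J/K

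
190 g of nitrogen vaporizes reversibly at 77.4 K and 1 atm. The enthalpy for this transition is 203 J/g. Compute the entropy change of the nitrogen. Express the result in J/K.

ΔS = 498 J/K

Heat absorbed by the substance: Q = mL = 190 × 203 = 38570 J.
At constant T, ΔS = Q_rev/T = 38570 / 77.4 = 498 J/K.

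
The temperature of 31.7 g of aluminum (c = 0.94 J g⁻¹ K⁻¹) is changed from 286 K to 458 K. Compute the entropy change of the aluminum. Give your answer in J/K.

ΔS = 14 J/K

ΔS = ∫dQ_rev/T = m c ln(T₂/T₁) = 31.7 × 0.94 × ln(458/286) = 14 J/K.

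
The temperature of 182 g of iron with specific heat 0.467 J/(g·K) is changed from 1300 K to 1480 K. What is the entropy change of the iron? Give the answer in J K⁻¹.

ΔS = ∫dQ_rev/T = m c ln(T₂/T₁) = 182 × 0.467 × ln(1480/1300) = 11 J/K.

ΔS = 11 J/K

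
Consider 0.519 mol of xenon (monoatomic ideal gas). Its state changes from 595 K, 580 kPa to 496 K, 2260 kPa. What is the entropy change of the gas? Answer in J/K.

ΔS = -7.83 J/K

ΔS = nC_p ln(T₂/T₁) − nR ln(P₂/P₁), with C_p = 5R/2 = 20.79 J mol⁻¹ K⁻¹ for a monoatomic ideal gas.
ΔS = 0.519 × [20.79 × ln(496/595) − 8.314 × ln(2260/580)] = -7.83 J/K.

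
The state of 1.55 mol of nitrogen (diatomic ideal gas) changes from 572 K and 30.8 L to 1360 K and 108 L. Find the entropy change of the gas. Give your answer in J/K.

ΔS = 44.1 J/K

Entropy is a state function: ΔS = nC_V ln(T₂/T₁) + nR ln(V₂/V₁), with C_V = 5R/2 = 20.79 J mol⁻¹ K⁻¹ for a diatomic ideal gas.
ΔS = 1.55 × [20.79 × ln(1360/572) + 8.314 × ln(108/30.8)] = 44.1 J/K.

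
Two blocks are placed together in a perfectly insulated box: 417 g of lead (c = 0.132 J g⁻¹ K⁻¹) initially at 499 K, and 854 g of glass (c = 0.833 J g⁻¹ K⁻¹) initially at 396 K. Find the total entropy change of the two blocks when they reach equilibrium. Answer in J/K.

Energy balance: T_f = (m₁c₁T₁ + m₂c₂T₂)/(m₁c₁ + m₂c₂) = 403.4 K.
ΔS₁ = m₁c₁ ln(T_f/T₁) = 55.044 × ln(403.4/499) = -11.71 J/K.
ΔS₂ = m₂c₂ ln(T_f/T₂) = 711.382 × ln(403.4/396) = 13.17 J/K.
ΔS_total = -11.71 + 13.17 = 1.46 J/K.

ΔS_total = 1.46 J/K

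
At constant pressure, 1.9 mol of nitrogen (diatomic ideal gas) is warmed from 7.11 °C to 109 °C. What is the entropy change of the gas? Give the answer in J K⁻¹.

In kelvin: T₁ = 280.26 K, T₂ = 382.15 K. At constant pressure, ΔS = nC_p ln(T₂/T₁) with C_p = 7R/2 = 29.1 J mol⁻¹ K⁻¹.
ΔS = 1.9 × 29.1 × ln(382.15/280.26) = 17.1 J/K.

ΔS = 17.1 J/K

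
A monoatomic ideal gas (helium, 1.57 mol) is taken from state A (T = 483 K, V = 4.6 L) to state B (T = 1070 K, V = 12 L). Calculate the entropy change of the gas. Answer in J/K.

Entropy is a state function: ΔS = nC_V ln(T₂/T₁) + nR ln(V₂/V₁), with C_V = 3R/2 = 12.47 J mol⁻¹ K⁻¹ for a monoatomic ideal gas.
ΔS = 1.57 × [12.47 × ln(1070/483) + 8.314 × ln(12/4.6)] = 28.1 J/K.

ΔS = 28.1 J/K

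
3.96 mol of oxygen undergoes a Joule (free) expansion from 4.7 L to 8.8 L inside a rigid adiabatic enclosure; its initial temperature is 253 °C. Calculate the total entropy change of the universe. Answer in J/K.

No heat is exchanged and no work is done, so the ideal-gas temperature stays constant.
Entropy is a state function; using a reversible isothermal path, ΔS_gas = nR ln(V₂/V₁) = 3.96 × 8.314 × ln(8.8/4.7) = 20.6 J/K.
The insulated surroundings exchange no heat, so ΔS_surr = 0 and ΔS_universe = ΔS_gas.

ΔS_universe = 20.6 J/K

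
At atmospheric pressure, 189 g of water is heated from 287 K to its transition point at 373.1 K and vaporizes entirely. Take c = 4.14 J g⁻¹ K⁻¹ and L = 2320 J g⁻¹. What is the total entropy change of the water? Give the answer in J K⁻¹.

ΔS = 1380 J/K

Warming step: ΔS₁ = m c ln(T_tr/T_i) = 189 × 4.14 × ln(373.1/287) = 205.3 J/K.
Phase change: ΔS₂ = +mL/T_tr = 189 × 2320 / 373.1 = 1175 J/K.
ΔS_total = (205.3) + (1175) = 1380 J/K.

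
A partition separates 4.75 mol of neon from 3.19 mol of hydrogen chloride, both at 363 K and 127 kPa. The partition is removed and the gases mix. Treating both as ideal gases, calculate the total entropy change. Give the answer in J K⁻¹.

ΔS_mix = 44.5 J/K

Mole fractions: x_A = 4.75/7.94 = 0.598, x_B = 0.402.
ΔS_mix = −R(n_A ln x_A + n_B ln x_B) = −8.314 × (4.75 ln 0.598 + 3.19 ln 0.402) = 44.5 J/K.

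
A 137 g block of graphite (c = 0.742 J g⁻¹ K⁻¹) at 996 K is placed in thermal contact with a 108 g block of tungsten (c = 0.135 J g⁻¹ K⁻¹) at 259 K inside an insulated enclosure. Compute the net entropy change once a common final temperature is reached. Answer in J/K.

ΔS_total = 8.32 J/K

Energy balance: T_f = (m₁c₁T₁ + m₂c₂T₂)/(m₁c₁ + m₂c₂) = 903.55 K.
ΔS₁ = m₁c₁ ln(T_f/T₁) = 101.654 × ln(903.55/996) = -9.902 J/K.
ΔS₂ = m₂c₂ ln(T_f/T₂) = 14.58 × ln(903.55/259) = 18.22 J/K.
ΔS_total = -9.902 + 18.22 = 8.32 J/K.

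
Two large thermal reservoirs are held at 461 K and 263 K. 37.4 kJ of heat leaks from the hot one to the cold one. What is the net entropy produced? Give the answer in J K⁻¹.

ΔS_hot = −Q/T_H = −37400/461 = -81.13 J/K and ΔS_cold = +Q/T_C = 37400/263 = 142.2 J/K.
ΔS_total = -81.13 + 142.2 = 61.1 J/K, positive as the second law requires.

ΔS_total = 61.1 J/K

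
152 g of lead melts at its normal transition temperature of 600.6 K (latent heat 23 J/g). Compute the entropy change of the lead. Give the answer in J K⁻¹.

ΔS = 5.82 J/K

Heat absorbed by the substance: Q = mL = 152 × 23 = 3496 J.
At constant T, ΔS = Q_rev/T = 3496 / 600.6 = 5.82 J/K.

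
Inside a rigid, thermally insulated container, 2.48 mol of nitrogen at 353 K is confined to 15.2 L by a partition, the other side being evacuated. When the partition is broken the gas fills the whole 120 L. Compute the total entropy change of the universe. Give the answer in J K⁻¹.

No heat is exchanged and no work is done, so the ideal-gas temperature stays constant.
Entropy is a state function; using a reversible isothermal path, ΔS_gas = nR ln(V₂/V₁) = 2.48 × 8.314 × ln(120/15.2) = 42.6 J/K.
The insulated surroundings exchange no heat, so ΔS_surr = 0 and ΔS_universe = ΔS_gas.

ΔS_universe = 42.6 J/K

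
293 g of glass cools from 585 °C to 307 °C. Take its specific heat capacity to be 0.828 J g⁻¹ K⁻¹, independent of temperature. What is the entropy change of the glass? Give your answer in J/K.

In kelvin: T₁ = 858.15 K, T₂ = 580.15 K. ΔS = ∫dQ_rev/T = m c ln(T₂/T₁) = 293 × 0.828 × ln(580.15/858.15) = -95 J/K.

ΔS = -95 J/K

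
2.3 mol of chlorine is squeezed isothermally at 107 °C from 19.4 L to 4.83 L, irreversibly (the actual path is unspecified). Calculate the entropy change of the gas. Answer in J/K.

ΔS_gas = -26.6 J/K

Entropy is a state function, so ΔS_gas depends only on the end states.
For an isothermal ideal gas ΔS_gas = nR ln(V₂/V₁) = 2.3 × 8.314 × ln(4.83/19.4) = -26.6 J/K.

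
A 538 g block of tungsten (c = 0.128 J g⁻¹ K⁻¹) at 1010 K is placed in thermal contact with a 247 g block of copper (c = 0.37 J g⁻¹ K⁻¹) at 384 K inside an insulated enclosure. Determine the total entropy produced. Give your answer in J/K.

Energy balance: T_f = (m₁c₁T₁ + m₂c₂T₂)/(m₁c₁ + m₂c₂) = 653 K.
ΔS₁ = m₁c₁ ln(T_f/T₁) = 68.864 × ln(653/1010) = -30.03 J/K.
ΔS₂ = m₂c₂ ln(T_f/T₂) = 91.39 × ln(653/384) = 48.52 J/K.
ΔS_total = -30.03 + 48.52 = 18.5 J/K.

ΔS_total = 18.5 J/K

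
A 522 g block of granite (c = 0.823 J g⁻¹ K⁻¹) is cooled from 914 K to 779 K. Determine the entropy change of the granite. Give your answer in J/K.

ΔS = ∫dQ_rev/T = m c ln(T₂/T₁) = 522 × 0.823 × ln(779/914) = -68.7 J/K.

ΔS = -68.7 J/K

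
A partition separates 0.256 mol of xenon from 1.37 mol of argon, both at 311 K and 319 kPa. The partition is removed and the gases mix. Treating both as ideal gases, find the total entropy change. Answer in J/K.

Mole fractions: x_A = 0.256/1.63 = 0.157, x_B = 0.843.
ΔS_mix = −R(n_A ln x_A + n_B ln x_B) = −8.314 × (0.256 ln 0.157 + 1.37 ln 0.843) = 5.89 J/K.

ΔS_mix = 5.89 J/K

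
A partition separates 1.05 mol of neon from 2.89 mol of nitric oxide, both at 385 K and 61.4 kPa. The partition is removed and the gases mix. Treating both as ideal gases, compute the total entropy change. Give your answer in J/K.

ΔS_mix = 19 J/K

Mole fractions: x_A = 1.05/3.94 = 0.266, x_B = 0.734.
ΔS_mix = −R(n_A ln x_A + n_B ln x_B) = −8.314 × (1.05 ln 0.266 + 2.89 ln 0.734) = 19 J/K.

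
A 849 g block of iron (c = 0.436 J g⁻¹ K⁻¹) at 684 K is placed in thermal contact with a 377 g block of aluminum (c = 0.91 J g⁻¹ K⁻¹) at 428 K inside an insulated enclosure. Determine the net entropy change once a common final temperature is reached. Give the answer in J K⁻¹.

ΔS_total = 19.3 J/K

Energy balance: T_f = (m₁c₁T₁ + m₂c₂T₂)/(m₁c₁ + m₂c₂) = 560.86 K.
ΔS₁ = m₁c₁ ln(T_f/T₁) = 370.164 × ln(560.86/684) = -73.47 J/K.
ΔS₂ = m₂c₂ ln(T_f/T₂) = 343.07 × ln(560.86/428) = 92.75 J/K.
ΔS_total = -73.47 + 92.75 = 19.3 J/K.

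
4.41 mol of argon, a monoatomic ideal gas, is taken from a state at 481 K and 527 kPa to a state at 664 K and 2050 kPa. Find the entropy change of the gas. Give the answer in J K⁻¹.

ΔS = -20.3 J/K

ΔS = nC_p ln(T₂/T₁) − nR ln(P₂/P₁), with C_p = 5R/2 = 20.79 J mol⁻¹ K⁻¹ for a monoatomic ideal gas.
ΔS = 4.41 × [20.79 × ln(664/481) − 8.314 × ln(2050/527)] = -20.3 J/K.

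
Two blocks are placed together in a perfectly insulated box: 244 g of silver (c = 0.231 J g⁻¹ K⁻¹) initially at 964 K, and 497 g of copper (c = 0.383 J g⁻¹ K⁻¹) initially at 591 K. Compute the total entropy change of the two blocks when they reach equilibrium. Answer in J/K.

Energy balance: T_f = (m₁c₁T₁ + m₂c₂T₂)/(m₁c₁ + m₂c₂) = 676.21 K.
ΔS₁ = m₁c₁ ln(T_f/T₁) = 56.364 × ln(676.21/964) = -19.99 J/K.
ΔS₂ = m₂c₂ ln(T_f/T₂) = 190.351 × ln(676.21/591) = 25.64 J/K.
ΔS_total = -19.99 + 25.64 = 5.65 J/K.

ΔS_total = 5.65 J/K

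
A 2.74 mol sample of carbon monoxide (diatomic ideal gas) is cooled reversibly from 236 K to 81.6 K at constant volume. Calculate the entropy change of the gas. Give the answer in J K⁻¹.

At constant volume, ΔS = nC_V ln(T₂/T₁) with C_V = 5R/2 = 20.79 J mol⁻¹ K⁻¹.
ΔS = 2.74 × 20.79 × ln(81.6/236) = -60.5 J/K.

ΔS = -60.5 J/K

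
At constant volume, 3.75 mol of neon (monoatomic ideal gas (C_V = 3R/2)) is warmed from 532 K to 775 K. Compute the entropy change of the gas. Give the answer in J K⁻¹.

At constant volume, ΔS = nC_V ln(T₂/T₁) with C_V = 3R/2 = 12.47 J mol⁻¹ K⁻¹.
ΔS = 3.75 × 12.47 × ln(775/532) = 17.6 J/K.

ΔS = 17.6 J/K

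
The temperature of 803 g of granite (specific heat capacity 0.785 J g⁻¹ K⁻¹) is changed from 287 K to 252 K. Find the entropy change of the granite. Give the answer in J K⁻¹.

ΔS = ∫dQ_rev/T = m c ln(T₂/T₁) = 803 × 0.785 × ln(252/287) = -82 J/K.

ΔS = -82 J/K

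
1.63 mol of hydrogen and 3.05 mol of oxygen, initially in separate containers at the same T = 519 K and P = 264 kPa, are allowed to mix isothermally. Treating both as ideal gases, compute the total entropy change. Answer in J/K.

ΔS_mix = 25.2 J/K

Mole fractions: x_A = 1.63/4.68 = 0.348, x_B = 0.652.
ΔS_mix = −R(n_A ln x_A + n_B ln x_B) = −8.314 × (1.63 ln 0.348 + 3.05 ln 0.652) = 25.2 J/K.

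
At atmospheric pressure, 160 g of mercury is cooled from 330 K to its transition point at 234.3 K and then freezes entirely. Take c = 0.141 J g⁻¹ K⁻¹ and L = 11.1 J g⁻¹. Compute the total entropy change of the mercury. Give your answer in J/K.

Cooling step: ΔS₁ = m c ln(T_tr/T_i) = 160 × 0.141 × ln(234.3/330) = -7.727 J/K.
Phase change: ΔS₂ = −mL/T_tr = −160 × 11.1 / 234.3 = -7.58 J/K.
ΔS_total = (-7.727) + (-7.58) = -15.3 J/K.

ΔS = -15.3 J/K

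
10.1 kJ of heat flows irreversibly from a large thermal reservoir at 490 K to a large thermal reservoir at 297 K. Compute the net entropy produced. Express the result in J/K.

ΔS_total = 13.4 J/K

ΔS_hot = −Q/T_H = −10100/490 = -20.61 J/K and ΔS_cold = +Q/T_C = 10100/297 = 34.01 J/K.
ΔS_total = -20.61 + 34.01 = 13.4 J/K, positive as the second law requires.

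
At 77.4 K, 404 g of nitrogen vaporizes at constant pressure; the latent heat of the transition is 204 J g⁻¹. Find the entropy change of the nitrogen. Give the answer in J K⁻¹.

ΔS = 1060 J/K

Heat absorbed by the substance: Q = mL = 404 × 204 = 82416 J.
At constant T, ΔS = Q_rev/T = 82416 / 77.4 = 1060 J/K.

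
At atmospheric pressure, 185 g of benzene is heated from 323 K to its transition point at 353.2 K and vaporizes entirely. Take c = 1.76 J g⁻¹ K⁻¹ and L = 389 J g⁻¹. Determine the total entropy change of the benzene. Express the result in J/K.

Warming step: ΔS₁ = m c ln(T_tr/T_i) = 185 × 1.76 × ln(353.2/323) = 29.1 J/K.
Phase change: ΔS₂ = +mL/T_tr = 185 × 389 / 353.2 = 203.8 J/K.
ΔS_total = (29.1) + (203.8) = 233 J/K.

ΔS = 233 J/K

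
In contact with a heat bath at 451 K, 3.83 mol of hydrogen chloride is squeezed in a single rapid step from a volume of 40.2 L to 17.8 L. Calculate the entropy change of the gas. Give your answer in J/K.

ΔS_gas = -25.9 J/K

Entropy is a state function, so ΔS_gas depends only on the end states.
For an isothermal ideal gas ΔS_gas = nR ln(V₂/V₁) = 3.83 × 8.314 × ln(17.8/40.2) = -25.9 J/K.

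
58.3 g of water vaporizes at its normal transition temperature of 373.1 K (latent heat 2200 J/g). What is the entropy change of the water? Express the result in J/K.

Heat absorbed by the substance: Q = mL = 58.3 × 2200 = 128260 J.
At constant T, ΔS = Q_rev/T = 128260 / 373.1 = 344 J/K.

ΔS = 344 J/K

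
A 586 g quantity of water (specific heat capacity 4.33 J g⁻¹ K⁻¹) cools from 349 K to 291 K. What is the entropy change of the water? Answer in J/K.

ΔS = ∫dQ_rev/T = m c ln(T₂/T₁) = 586 × 4.33 × ln(291/349) = -461 J/K.

ΔS = -461 J/K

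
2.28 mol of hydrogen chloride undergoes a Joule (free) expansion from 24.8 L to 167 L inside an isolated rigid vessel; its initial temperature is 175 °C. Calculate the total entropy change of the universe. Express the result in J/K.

ΔS_universe = 36.2 J/K

No heat is exchanged and no work is done, so the ideal-gas temperature stays constant.
Entropy is a state function; using a reversible isothermal path, ΔS_gas = nR ln(V₂/V₁) = 2.28 × 8.314 × ln(167/24.8) = 36.2 J/K.
The insulated surroundings exchange no heat, so ΔS_surr = 0 and ΔS_universe = ΔS_gas.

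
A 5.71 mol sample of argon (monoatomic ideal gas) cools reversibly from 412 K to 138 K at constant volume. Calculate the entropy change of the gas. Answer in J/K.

At constant volume, ΔS = nC_V ln(T₂/T₁) with C_V = 3R/2 = 12.47 J mol⁻¹ K⁻¹.
ΔS = 5.71 × 12.47 × ln(138/412) = -77.9 J/K.

ΔS = -77.9 J/K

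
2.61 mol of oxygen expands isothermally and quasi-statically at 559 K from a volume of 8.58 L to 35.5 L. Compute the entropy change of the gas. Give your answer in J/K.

ΔS_gas = 30.8 J/K

For an isothermal ideal gas ΔS_gas = nR ln(V₂/V₁) = 2.61 × 8.314 × ln(35.5/8.58) = 30.8 J/K.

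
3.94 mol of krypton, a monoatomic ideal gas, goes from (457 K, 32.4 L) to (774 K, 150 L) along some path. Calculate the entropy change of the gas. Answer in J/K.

ΔS = 76.1 J/K

Entropy is a state function: ΔS = nC_V ln(T₂/T₁) + nR ln(V₂/V₁), with C_V = 3R/2 = 12.47 J mol⁻¹ K⁻¹ for a monoatomic ideal gas.
ΔS = 3.94 × [12.47 × ln(774/457) + 8.314 × ln(150/32.4)] = 76.1 J/K.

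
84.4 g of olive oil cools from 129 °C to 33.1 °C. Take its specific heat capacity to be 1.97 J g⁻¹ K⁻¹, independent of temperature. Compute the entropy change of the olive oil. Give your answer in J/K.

ΔS = -45.3 J/K

In kelvin: T₁ = 402.15 K, T₂ = 306.25 K. ΔS = ∫dQ_rev/T = m c ln(T₂/T₁) = 84.4 × 1.97 × ln(306.25/402.15) = -45.3 J/K.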